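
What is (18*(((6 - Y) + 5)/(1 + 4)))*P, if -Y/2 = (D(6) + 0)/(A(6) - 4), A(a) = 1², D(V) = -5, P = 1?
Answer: 258/5 ≈ 51.600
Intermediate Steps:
A(a) = 1
Y = -10/3 (Y = -2*(-5 + 0)/(1 - 4) = -(-10)/(-3) = -(-10)*(-1)/3 = -2*5/3 = -10/3 ≈ -3.3333)
(18*(((6 - Y) + 5)/(1 + 4)))*P = (18*(((6 - 1*(-10/3)) + 5)/(1 + 4)))*1 = (18*(((6 + 10/3) + 5)/5))*1 = (18*((28/3 + 5)*(⅕)))*1 = (18*((43/3)*(⅕)))*1 = (18*(43/15))*1 = (258/5)*1 = 258/5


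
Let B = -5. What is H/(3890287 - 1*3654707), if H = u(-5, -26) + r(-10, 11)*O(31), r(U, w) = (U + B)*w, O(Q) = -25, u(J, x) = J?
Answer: 206/11779 ≈ 0.017489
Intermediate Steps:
r(U, w) = w*(-5 + U) (r(U, w) = (U - 5)*w = (-5 + U)*w = w*(-5 + U))
H = 4120 (H = -5 + (11*(-5 - 10))*(-25) = -5 + (11*(-15))*(-25) = -5 - 165*(-25) = -5 + 4125 = 4120)
H/(3890287 - 1*3654707) = 4120/(3890287 - 1*3654707) = 4120/(3890287 - 3654707) = 4120/235580 = 4120*(1/235580) = 206/11779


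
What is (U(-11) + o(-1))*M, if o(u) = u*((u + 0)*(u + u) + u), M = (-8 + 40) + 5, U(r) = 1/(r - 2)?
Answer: -518/13 ≈ -39.846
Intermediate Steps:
U(r) = 1/(-2 + r)
M = 37 (M = 32 + 5 = 37)
o(u) = u*(u + 2*u²) (o(u) = u*(u*(2*u) + u) = u*(2*u² + u) = u*(u + 2*u²))
(U(-11) + o(-1))*M = (1/(-2 - 11) + (-1)²*(1 + 2*(-1)))*37 = (1/(-13) + 1*(1 - 2))*37 = (-1/13 + 1*(-1))*37 = (-1/13 - 1)*37 = -14/13*37 = -518/13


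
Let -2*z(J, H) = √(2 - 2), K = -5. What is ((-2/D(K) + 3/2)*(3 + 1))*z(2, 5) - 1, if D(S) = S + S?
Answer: -1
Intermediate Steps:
D(S) = 2*S
z(J, H) = 0 (z(J, H) = -√(2 - 2)/2 = -√0/2 = -½*0 = 0)
((-2/D(K) + 3/2)*(3 + 1))*z(2, 5) - 1 = ((-2/(2*(-5)) + 3/2)*(3 + 1))*0 - 1 = ((-2/(-10) + 3*(½))*4)*0 - 1 = ((-2*(-⅒) + 3/2)*4)*0 - 1 = ((⅕ + 3/2)*4)*0 - 1 = ((17/10)*4)*0 - 1 = (34/5)*0 - 1 = 0 - 1 = -1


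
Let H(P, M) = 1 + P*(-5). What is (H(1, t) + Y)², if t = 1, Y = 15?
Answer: 121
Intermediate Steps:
H(P, M) = 1 - 5*P
(H(1, t) + Y)² = ((1 - 5*1) + 15)² = ((1 - 5) + 15)² = (-4 + 15)² = 11² = 121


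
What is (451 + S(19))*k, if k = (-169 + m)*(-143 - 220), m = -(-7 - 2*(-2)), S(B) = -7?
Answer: 26754552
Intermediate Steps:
m = 3 (m = -(-7 + 4) = -1*(-3) = 3)
k = 60258 (k = (-169 + 3)*(-143 - 220) = -166*(-363) = 60258)
(451 + S(19))*k = (451 - 7)*60258 = 444*60258 = 26754552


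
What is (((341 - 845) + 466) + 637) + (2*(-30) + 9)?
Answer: 548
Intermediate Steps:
(((341 - 845) + 466) + 637) + (2*(-30) + 9) = ((-504 + 466) + 637) + (-60 + 9) = (-38 + 637) - 51 = 599 - 51 = 548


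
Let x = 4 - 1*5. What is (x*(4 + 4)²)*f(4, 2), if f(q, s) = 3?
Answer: -192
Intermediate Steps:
x = -1 (x = 4 - 5 = -1)
(x*(4 + 4)²)*f(4, 2) = -(4 + 4)²*3 = -1*8²*3 = -1*64*3 = -64*3 = -192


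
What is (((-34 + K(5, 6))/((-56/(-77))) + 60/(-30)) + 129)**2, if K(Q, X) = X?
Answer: 31329/4 ≈ 7832.3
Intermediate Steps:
(((-34 + K(5, 6))/((-56/(-77))) + 60/(-30)) + 129)**2 = (((-34 + 6)/((-56/(-77))) + 60/(-30)) + 129)**2 = ((-28/((-56*(-1/77))) + 60*(-1/30)) + 129)**2 = ((-28/8/11 - 2) + 129)**2 = ((-28*11/8 - 2) + 129)**2 = ((-77/2 - 2) + 129)**2 = (-81/2 + 129)**2 = (177/2)**2 = 31329/4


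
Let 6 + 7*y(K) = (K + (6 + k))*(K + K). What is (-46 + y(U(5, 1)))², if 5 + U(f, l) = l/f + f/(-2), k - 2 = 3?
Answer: 364848201/122500 ≈ 2978.4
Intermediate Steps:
k = 5 (k = 2 + 3 = 5)
U(f, l) = -5 - f/2 + l/f (U(f, l) = -5 + (l/f + f/(-2)) = -5 + (l/f + f*(-½)) = -5 + (l/f - f/2) = -5 + (-f/2 + l/f) = -5 - f/2 + l/f)
y(K) = -6/7 + 2*K*(11 + K)/7 (y(K) = -6/7 + ((K + (6 + 5))*(K + K))/7 = -6/7 + ((K + 11)*(2*K))/7 = -6/7 + ((11 + K)*(2*K))/7 = -6/7 + (2*K*(11 + K))/7 = -6/7 + 2*K*(11 + K)/7)
(-46 + y(U(5, 1)))² = (-46 + (-6/7 + 2*(-5 - ½*5 + 1/5)²/7 + 22*(-5 - ½*5 + 1/5)/7))² = (-46 + (-6/7 + 2*(-5 - 5/2 + 1*(⅕))²/7 + 22*(-5 - 5/2 + 1*(⅕))/7))² = (-46 + (-6/7 + 2*(-5 - 5/2 + ⅕)²/7 + 22*(-5 - 5/2 + ⅕)/7))² = (-46 + (-6/7 + 2*(-73/10)²/7 + (22/7)*(-73/10)))² = (-46 + (-6/7 + (2/7)*(5329/100) - 803/35))² = (-46 + (-6/7 + 5329/350 - 803/35))² = (-46 - 3001/350)² = (-19101/350)² = 364848201/122500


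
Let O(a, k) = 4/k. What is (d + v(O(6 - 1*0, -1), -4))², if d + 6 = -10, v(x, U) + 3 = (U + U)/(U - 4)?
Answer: 324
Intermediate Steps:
v(x, U) = -3 + 2*U/(-4 + U) (v(x, U) = -3 + (U + U)/(U - 4) = -3 + (2*U)/(-4 + U) = -3 + 2*U/(-4 + U))
d = -16 (d = -6 - 10 = -16)
(d + v(O(6 - 1*0, -1), -4))² = (-16 + (12 - 1*(-4))/(-4 - 4))² = (-16 + (12 + 4)/(-8))² = (-16 - ⅛*16)² = (-16 - 2)² = (-18)² = 324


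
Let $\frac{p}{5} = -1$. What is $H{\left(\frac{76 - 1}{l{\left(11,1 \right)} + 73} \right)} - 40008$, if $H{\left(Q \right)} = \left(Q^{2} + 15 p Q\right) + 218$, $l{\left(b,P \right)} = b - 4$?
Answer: $- \frac{10204015}{256} \approx -39859.0$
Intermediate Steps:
$p = -5$ ($p = 5 \left(-1\right) = -5$)
$l{\left(b,P \right)} = -4 + b$ ($l{\left(b,P \right)} = b - 4 = -4 + b$)
$H{\left(Q \right)} = 218 + Q^{2} - 75 Q$ ($H{\left(Q \right)} = \left(Q^{2} + 15 \left(-5\right) Q\right) + 218 = \left(Q^{2} - 75 Q\right) + 218 = 218 + Q^{2} - 75 Q$)
$H{\left(\frac{76 - 1}{l{\left(11,1 \right)} + 73} \right)} - 40008 = \left(218 + \left(\frac{76 - 1}{\left(-4 + 11\right) + 73}\right)^{2} - 75 \frac{76 - 1}{\left(-4 + 11\right) + 73}\right) - 40008 = \left(218 + \left(\frac{75}{7 + 73}\right)^{2} - 75 \frac{75}{7 + 73}\right) - 40008 = \left(218 + \left(\frac{75}{80}\right)^{2} - 75 \cdot \frac{75}{80}\right) - 40008 = \left(218 + \left(75 \cdot \frac{1}{80}\right)^{2} - 75 \cdot 75 \cdot \frac{1}{80}\right) - 40008 = \left(218 + \left(\frac{15}{16}\right)^{2} - \frac{1125}{16}\right) - 40008 = \left(218 + \frac{225}{256} - \frac{1125}{16}\right) - 40008 = \frac{38033}{256} - 40008 = - \frac{10204015}{256}$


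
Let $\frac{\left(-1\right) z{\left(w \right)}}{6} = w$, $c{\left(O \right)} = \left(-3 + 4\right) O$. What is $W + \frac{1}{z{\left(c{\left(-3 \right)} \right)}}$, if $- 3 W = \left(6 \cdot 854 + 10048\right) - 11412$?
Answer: $- \frac{22559}{18} \approx -1253.3$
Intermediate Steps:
$c{\left(O \right)} = O$ ($c{\left(O \right)} = 1 O = O$)
$z{\left(w \right)} = - 6 w$
$W = - \frac{3760}{3}$ ($W = - \frac{\left(6 \cdot 854 + 10048\right) - 11412}{3} = - \frac{\left(5124 + 10048\right) - 11412}{3} = - \frac{15172 - 11412}{3} = \left(- \frac{1}{3}\right) 3760 = - \frac{3760}{3} \approx -1253.3$)
$W + \frac{1}{z{\left(c{\left(-3 \right)} \right)}} = - \frac{3760}{3} + \frac{1}{\left(-6\right) \left(-3\right)} = - \frac{3760}{3} + \frac{1}{18} = - \frac{22559}{18}$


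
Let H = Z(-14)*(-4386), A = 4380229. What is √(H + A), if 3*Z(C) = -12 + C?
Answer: √4418241 ≈ 2102.0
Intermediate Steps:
Z(C) = -4 + C/3 (Z(C) = (-12 + C)/3 = -4 + C/3)
H = 38012 (H = (-4 + (⅓)*(-14))*(-4386) = (-4 - 14/3)*(-4386) = -26/3*(-4386) = 38012)
√(H + A) = √(38012 + 4380229) = √4418241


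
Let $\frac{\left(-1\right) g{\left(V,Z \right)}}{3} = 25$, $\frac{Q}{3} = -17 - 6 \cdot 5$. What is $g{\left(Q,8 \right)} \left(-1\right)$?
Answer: $75$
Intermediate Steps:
$Q = -141$ ($Q = 3 \left(-17 - 6 \cdot 5\right) = 3 \left(-17 - 30\right) = 3 \left(-47\right) = -141$)
$g{\left(V,Z \right)} = -75$ ($g{\left(V,Z \right)} = \left(-3\right) 25 = -75$)
$g{\left(Q,8 \right)} \left(-1\right) = \left(-75\right) \left(-1\right) = 75$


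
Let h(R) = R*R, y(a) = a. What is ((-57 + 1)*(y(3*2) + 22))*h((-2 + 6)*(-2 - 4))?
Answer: -903168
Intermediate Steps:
h(R) = R²
((-57 + 1)*(y(3*2) + 22))*h((-2 + 6)*(-2 - 4)) = ((-57 + 1)*(3*2 + 22))*((-2 + 6)*(-2 - 4))² = (-56*(6 + 22))*(4*(-6))² = -56*28*(-24)² = -1568*576 = -903168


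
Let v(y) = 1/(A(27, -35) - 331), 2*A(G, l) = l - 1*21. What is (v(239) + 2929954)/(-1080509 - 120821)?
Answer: -210370697/86255494 ≈ -2.4389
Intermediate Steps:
A(G, l) = -21/2 + l/2 (A(G, l) = (l - 1*21)/2 = (l - 21)/2 = (-21 + l)/2 = -21/2 + l/2)
v(y) = -1/359 (v(y) = 1/((-21/2 + (½)*(-35)) - 331) = 1/((-21/2 - 35/2) - 331) = 1/(-28 - 331) = 1/(-359) = -1/359)
(v(239) + 2929954)/(-1080509 - 120821) = (-1/359 + 2929954)/(-1080509 - 120821) = (1051853485/359)/(-1201330) = (1051853485/359)*(-1/1201330) = -210370697/86255494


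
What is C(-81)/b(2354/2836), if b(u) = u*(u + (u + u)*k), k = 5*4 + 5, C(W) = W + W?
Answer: -108579096/23550593 ≈ -4.6105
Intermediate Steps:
C(W) = 2*W
k = 25 (k = 20 + 5 = 25)
b(u) = 51*u² (b(u) = u*(u + (u + u)*25) = u*(u + (2*u)*25) = u*(u + 50*u) = u*(51*u) = 51*u²)
C(-81)/b(2354/2836) = (2*(-81))/((51*(2354/2836)²)) = -162/(51*(2354*(1/2836))²) = -162/(51*(1177/1418)²) = -162/(51*(1385329/2010724)) = -162/70651779/2010724 = -162*2010724/70651779 = -108579096/23550593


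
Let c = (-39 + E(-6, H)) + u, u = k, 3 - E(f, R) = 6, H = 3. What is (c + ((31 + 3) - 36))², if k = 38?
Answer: 36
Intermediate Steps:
E(f, R) = -3 (E(f, R) = 3 - 1*6 = 3 - 6 = -3)
u = 38
c = -4 (c = (-39 - 3) + 38 = -42 + 38 = -4)
(c + ((31 + 3) - 36))² = (-4 + ((31 + 3) - 36))² = (-4 + (34 - 36))² = (-4 - 2)² = (-6)² = 36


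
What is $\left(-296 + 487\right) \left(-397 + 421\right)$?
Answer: $4584$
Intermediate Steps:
$\left(-296 + 487\right) \left(-397 + 421\right) = 191 \cdot 24 = 4584$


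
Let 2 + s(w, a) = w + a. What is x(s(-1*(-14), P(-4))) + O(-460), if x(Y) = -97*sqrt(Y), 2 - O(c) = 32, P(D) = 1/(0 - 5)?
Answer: -30 - 97*sqrt(295)/5 ≈ -363.21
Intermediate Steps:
P(D) = -1/5 (P(D) = 1/(-5) = -1/5)
O(c) = -30 (O(c) = 2 - 1*32 = 2 - 32 = -30)
s(w, a) = -2 + a + w (s(w, a) = -2 + (w + a) = -2 + (a + w) = -2 + a + w)
x(s(-1*(-14), P(-4))) + O(-460) = -97*sqrt(-2 - 1/5 - 1*(-14)) - 30 = -97*sqrt(-2 - 1/5 + 14) - 30 = -97*sqrt(295)/5 - 30 = -30 - 97*sqrt(295)/5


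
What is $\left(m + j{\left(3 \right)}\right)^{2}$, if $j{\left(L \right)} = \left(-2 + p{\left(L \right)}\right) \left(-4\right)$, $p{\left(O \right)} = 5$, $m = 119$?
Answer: $11449$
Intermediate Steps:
$j{\left(L \right)} = -12$ ($j{\left(L \right)} = \left(-2 + 5\right) \left(-4\right) = 3 \left(-4\right) = -12$)
$\left(m + j{\left(3 \right)}\right)^{2} = \left(119 - 12\right)^{2} = 107^{2} = 11449$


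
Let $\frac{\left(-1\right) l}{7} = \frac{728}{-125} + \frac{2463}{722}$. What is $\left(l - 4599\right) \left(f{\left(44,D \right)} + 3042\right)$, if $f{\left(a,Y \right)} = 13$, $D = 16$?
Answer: $- \frac{252670228993}{18050} \approx -1.3998 \cdot 10^{7}$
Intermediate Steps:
$l = \frac{1524187}{90250}$ ($l = - 7 \left(\frac{728}{-125} + \frac{2463}{722}\right) = - 7 \left(728 \left(- \frac{1}{125}\right) + 2463 \cdot \frac{1}{722}\right) = - 7 \left(- \frac{728}{125} + \frac{2463}{722}\right) = \left(-7\right) \left(- \frac{217741}{90250}\right) = \frac{1524187}{90250} \approx 16.888$)
$\left(l - 4599\right) \left(f{\left(44,D \right)} + 3042\right) = \left(\frac{1524187}{90250} - 4599\right) \left(13 + 3042\right) = \left(- \frac{413535563}{90250}\right) 3055 = - \frac{252670228993}{18050}$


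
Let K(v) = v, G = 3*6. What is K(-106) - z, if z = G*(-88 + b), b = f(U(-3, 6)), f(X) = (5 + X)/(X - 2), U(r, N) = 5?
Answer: 1418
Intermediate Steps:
G = 18
f(X) = (5 + X)/(-2 + X)
b = 10/3 (b = (5 + 5)/(-2 + 5) = 10/3 ≈ 3.3333)
z = -1524 (z = 18*(-88 + 10/3) = 18*(-254/3) = -1524)
K(-106) - z = -106 - 1*(-1524) = -106 + 1524 = 1418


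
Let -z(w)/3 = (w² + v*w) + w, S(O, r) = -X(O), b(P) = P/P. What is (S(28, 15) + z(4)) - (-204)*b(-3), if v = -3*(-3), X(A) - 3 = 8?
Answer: 25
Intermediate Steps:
X(A) = 11 (X(A) = 3 + 8 = 11)
b(P) = 1
v = 9
S(O, r) = -11 (S(O, r) = -1*11 = -11)
z(w) = -30*w - 3*w² (z(w) = -3*((w² + 9*w) + w) = -3*(w² + 10*w) = -30*w - 3*w²)
(S(28, 15) + z(4)) - (-204)*b(-3) = (-11 - 3*4*(10 + 4)) - (-204) = (-11 - 3*4*14) - 1*(-204) = (-11 - 168) + 204 = -179 + 204 = 25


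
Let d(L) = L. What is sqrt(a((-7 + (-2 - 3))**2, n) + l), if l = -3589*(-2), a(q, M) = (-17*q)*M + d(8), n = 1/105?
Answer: sqrt(8774290)/35 ≈ 84.633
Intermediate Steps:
n = 1/105 ≈ 0.0095238
a(q, M) = 8 - 17*M*q (a(q, M) = (-17*q)*M + 8 = -17*M*q + 8 = 8 - 17*M*q)
l = 7178
sqrt(a((-7 + (-2 - 3))**2, n) + l) = sqrt((8 - 17*1/105*(-7 + (-2 - 3))**2) + 7178) = sqrt((8 - 17*1/105*(-7 - 5)**2) + 7178) = sqrt((8 - 17*1/105*(-12)**2) + 7178) = sqrt((8 - 17*1/105*144) + 7178) = sqrt((8 - 816/35) + 7178) = sqrt(-536/35 + 7178) = sqrt(250694/35) = sqrt(8774290)/35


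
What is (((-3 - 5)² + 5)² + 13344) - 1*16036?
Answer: 2069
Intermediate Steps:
(((-3 - 5)² + 5)² + 13344) - 1*16036 = (((-8)² + 5)² + 13344) - 16036 = ((64 + 5)² + 13344) - 16036 = (69² + 13344) - 16036 = (4761 + 13344) - 16036 = 18105 - 16036 = 2069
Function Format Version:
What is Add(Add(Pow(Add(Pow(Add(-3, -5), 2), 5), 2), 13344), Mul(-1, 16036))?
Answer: 2069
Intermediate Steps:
Add(Add(Pow(Add(Pow(Add(-3, -5), 2), 5), 2), 13344), Mul(-1, 16036)) = Add(Add(Pow(Add(Pow(-8, 2), 5), 2), 13344), -16036) = Add(Add(Pow(Add(64, 5), 2), 13344), -16036) = Add(Add(Pow(69, 2), 13344), -16036) = Add(Add(4761, 13344), -16036) = Add(18105, -16036) = 2069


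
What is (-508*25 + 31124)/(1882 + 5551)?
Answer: 18424/7433 ≈ 2.4787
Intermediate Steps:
(-508*25 + 31124)/(1882 + 5551) = (-12700 + 31124)/7433 = 18424*(1/7433) = 18424/7433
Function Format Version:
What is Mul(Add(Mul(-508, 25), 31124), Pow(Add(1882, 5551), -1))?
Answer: Rational(18424, 7433) ≈ 2.4787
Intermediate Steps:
Mul(Add(Mul(-508, 25), 31124), Pow(Add(1882, 5551), -1)) = Mul(Add(-12700, 31124), Pow(7433, -1)) = Mul(18424, Rational(1, 7433)) = Rational(18424, 7433)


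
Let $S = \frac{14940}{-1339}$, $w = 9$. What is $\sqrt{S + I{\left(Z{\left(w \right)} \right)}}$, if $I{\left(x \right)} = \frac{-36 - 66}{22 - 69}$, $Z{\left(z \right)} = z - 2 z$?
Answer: $\frac{i \sqrt{35595030666}}{62933} \approx 2.9979 i$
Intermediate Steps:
$Z{\left(z \right)} = - z$
$S = - \frac{14940}{1339}$ ($S = 14940 \left(- \frac{1}{1339}\right) = - \frac{14940}{1339} \approx -11.158$)
$I{\left(x \right)} = \frac{102}{47}$ ($I{\left(x \right)} = - \frac{102}{-47} = \left(-102\right) \left(- \frac{1}{47}\right) = \frac{102}{47}$)
$\sqrt{S + I{\left(Z{\left(w \right)} \right)}} = \sqrt{- \frac{14940}{1339} + \frac{102}{47}} = \sqrt{- \frac{565602}{62933}} = \frac{i \sqrt{35595030666}}{62933}$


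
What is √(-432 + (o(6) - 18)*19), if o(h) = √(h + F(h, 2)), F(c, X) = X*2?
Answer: √(-774 + 19*√10) ≈ 26.719*I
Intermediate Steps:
F(c, X) = 2*X
o(h) = √(4 + h) (o(h) = √(h + 2*2) = √(h + 4) = √(4 + h))
√(-432 + (o(6) - 18)*19) = √(-432 + (√(4 + 6) - 18)*19) = √(-432 + (√10 - 18)*19) = √(-432 + (-18 + √10)*19) = √(-432 + (-342 + 19*√10)) = √(-774 + 19*√10)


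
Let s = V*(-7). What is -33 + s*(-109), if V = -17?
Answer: -13004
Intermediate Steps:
s = 119 (s = -17*(-7) = 119)
-33 + s*(-109) = -33 + 119*(-109) = -33 - 12971 = -13004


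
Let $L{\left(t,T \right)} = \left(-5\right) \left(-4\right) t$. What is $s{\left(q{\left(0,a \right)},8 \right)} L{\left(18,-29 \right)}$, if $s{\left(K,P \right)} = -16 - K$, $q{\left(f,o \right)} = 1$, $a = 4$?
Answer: $-6120$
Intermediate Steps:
$L{\left(t,T \right)} = 20 t$
$s{\left(q{\left(0,a \right)},8 \right)} L{\left(18,-29 \right)} = \left(-16 - 1\right) 20 \cdot 18 = \left(-16 - 1\right) 360 = \left(-17\right) 360 = -6120$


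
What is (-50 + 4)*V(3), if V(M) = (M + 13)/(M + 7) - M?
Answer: 322/5 ≈ 64.400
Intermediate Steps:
V(M) = -M + (13 + M)/(7 + M) (V(M) = (13 + M)/(7 + M) - M = -M + (13 + M)/(7 + M))
(-50 + 4)*V(3) = (-50 + 4)*((13 - 1*3² - 6*3)/(7 + 3)) = -46*(13 - 1*9 - 18)/10 = -23*(13 - 9 - 18)/5 = -23*(-14)/5 = -46*(-7/5) = 322/5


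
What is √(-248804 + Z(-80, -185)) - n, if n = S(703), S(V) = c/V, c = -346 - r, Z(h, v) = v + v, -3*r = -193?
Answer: 1231/2109 + 3*I*√27686 ≈ 0.58369 + 499.17*I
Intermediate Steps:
r = 193/3 (r = -⅓*(-193) = 193/3 ≈ 64.333)
Z(h, v) = 2*v
c = -1231/3 (c = -346 - 1*193/3 = -346 - 193/3 = -1231/3 ≈ -410.33)
S(V) = -1231/(3*V)
n = -1231/2109 (n = -1231/3/703 = -1231/3*1/703 = -1231/2109 ≈ -0.58369)
√(-248804 + Z(-80, -185)) - n = √(-248804 + 2*(-185)) - 1*(-1231/2109) = √(-248804 - 370) + 1231/2109 = √(-249174) + 1231/2109 = 3*I*√27686 + 1231/2109 = 1231/2109 + 3*I*√27686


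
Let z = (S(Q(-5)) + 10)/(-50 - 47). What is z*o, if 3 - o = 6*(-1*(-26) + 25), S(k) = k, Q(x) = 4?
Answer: 4242/97 ≈ 43.732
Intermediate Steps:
z = -14/97 (z = (4 + 10)/(-50 - 47) = 14/(-97) = 14*(-1/97) = -14/97 ≈ -0.14433)
o = -303 (o = 3 - 6*(-1*(-26) + 25) = 3 - 6*(26 + 25) = 3 - 6*51 = 3 - 1*306 = 3 - 306 = -303)
z*o = -14/97*(-303) = 4242/97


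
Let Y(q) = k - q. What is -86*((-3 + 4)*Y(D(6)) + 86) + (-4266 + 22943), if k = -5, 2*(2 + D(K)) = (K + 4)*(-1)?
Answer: 11109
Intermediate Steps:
D(K) = -4 - K/2 (D(K) = -2 + ((K + 4)*(-1))/2 = -2 + ((4 + K)*(-1))/2 = -2 + (-4 - K)/2 = -2 + (-2 - K/2) = -4 - K/2)
Y(q) = -5 - q
-86*((-3 + 4)*Y(D(6)) + 86) + (-4266 + 22943) = -86*((-3 + 4)*(-5 - (-4 - ½*6)) + 86) + (-4266 + 22943) = -86*(1*(-5 - (-4 - 3)) + 86) + 18677 = -86*(1*(-5 - 1*(-7)) + 86) + 18677 = -86*(1*(-5 + 7) + 86) + 18677 = -86*(1*2 + 86) + 18677 = -86*(2 + 86) + 18677 = -86*88 + 18677 = -7568 + 18677 = 11109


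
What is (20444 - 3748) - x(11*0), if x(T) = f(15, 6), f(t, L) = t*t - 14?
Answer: 16485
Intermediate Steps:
f(t, L) = -14 + t² (f(t, L) = t² - 14 = -14 + t²)
x(T) = 211 (x(T) = -14 + 15² = -14 + 225 = 211)
(20444 - 3748) - x(11*0) = (20444 - 3748) - 1*211 = 16696 - 211 = 16485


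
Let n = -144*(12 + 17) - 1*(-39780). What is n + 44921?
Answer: 80525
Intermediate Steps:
n = 35604 (n = -144*29 + 39780 = -4176 + 39780 = 35604)
n + 44921 = 35604 + 44921 = 80525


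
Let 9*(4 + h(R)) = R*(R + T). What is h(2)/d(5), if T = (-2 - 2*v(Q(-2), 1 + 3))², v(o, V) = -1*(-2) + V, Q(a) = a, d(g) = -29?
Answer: -40/29 ≈ -1.3793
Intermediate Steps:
v(o, V) = 2 + V
T = 196 (T = (-2 - 2*(2 + (1 + 3)))² = (-2 - 2*(2 + 4))² = (-2 - 2*6)² = (-2 - 12)² = (-14)² = 196)
h(R) = -4 + R*(196 + R)/9 (h(R) = -4 + (R*(R + 196))/9 = -4 + (R*(196 + R))/9 = -4 + R*(196 + R)/9)
h(2)/d(5) = (-4 + (⅑)*2² + (196/9)*2)/(-29) = (-4 + (⅑)*4 + 392/9)*(-1/29) = (-4 + 4/9 + 392/9)*(-1/29) = 40*(-1/29) = -40/29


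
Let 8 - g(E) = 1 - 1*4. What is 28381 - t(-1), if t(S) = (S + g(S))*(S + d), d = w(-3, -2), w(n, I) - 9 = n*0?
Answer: 28301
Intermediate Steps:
g(E) = 11 (g(E) = 8 - (1 - 1*4) = 8 - (1 - 4) = 8 - 1*(-3) = 8 + 3 = 11)
w(n, I) = 9 (w(n, I) = 9 + n*0 = 9 + 0 = 9)
d = 9
t(S) = (9 + S)*(11 + S) (t(S) = (S + 11)*(S + 9) = (11 + S)*(9 + S) = (9 + S)*(11 + S))
28381 - t(-1) = 28381 - (99 + (-1)² + 20*(-1)) = 28381 - (99 + 1 - 20) = 28381 - 1*80 = 28381 - 80 = 28301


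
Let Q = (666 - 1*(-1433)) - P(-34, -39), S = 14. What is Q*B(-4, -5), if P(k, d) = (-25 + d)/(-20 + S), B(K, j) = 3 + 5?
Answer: 50120/3 ≈ 16707.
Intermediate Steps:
B(K, j) = 8
P(k, d) = 25/6 - d/6 (P(k, d) = (-25 + d)/(-20 + 14) = (-25 + d)/(-6) = (-25 + d)*(-⅙) = 25/6 - d/6)
Q = 6265/3 (Q = (666 - 1*(-1433)) - (25/6 - ⅙*(-39)) = (666 + 1433) - (25/6 + 13/2) = 2099 - 1*32/3 = 2099 - 32/3 = 6265/3 ≈ 2088.3)
Q*B(-4, -5) = (6265/3)*8 = 50120/3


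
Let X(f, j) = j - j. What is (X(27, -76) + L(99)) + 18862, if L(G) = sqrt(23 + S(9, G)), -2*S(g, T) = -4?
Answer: 18867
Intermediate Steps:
S(g, T) = 2 (S(g, T) = -1/2*(-4) = 2)
X(f, j) = 0
L(G) = 5 (L(G) = sqrt(23 + 2) = sqrt(25) = 5)
(X(27, -76) + L(99)) + 18862 = (0 + 5) + 18862 = 5 + 18862 = 18867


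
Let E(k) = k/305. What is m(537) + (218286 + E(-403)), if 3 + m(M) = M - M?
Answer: 66575912/305 ≈ 2.1828e+5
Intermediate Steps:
m(M) = -3 (m(M) = -3 + (M - M) = -3 + 0 = -3)
E(k) = k/305 (E(k) = k*(1/305) = k/305)
m(537) + (218286 + E(-403)) = -3 + (218286 + (1/305)*(-403)) = -3 + (218286 - 403/305) = -3 + 66576827/305 = 66575912/305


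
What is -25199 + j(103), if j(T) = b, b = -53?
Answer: -25252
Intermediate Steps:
j(T) = -53
-25199 + j(103) = -25199 - 53 = -25252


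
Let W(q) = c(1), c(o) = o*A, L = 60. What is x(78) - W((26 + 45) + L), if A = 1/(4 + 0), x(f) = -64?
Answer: -257/4 ≈ -64.250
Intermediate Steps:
A = ¼ (A = 1/4 = ¼ ≈ 0.25000)
c(o) = o/4 (c(o) = o*(¼) = o/4)
W(q) = ¼ (W(q) = (¼)*1 = ¼)
x(78) - W((26 + 45) + L) = -64 - 1*¼ = -64 - ¼ = -257/4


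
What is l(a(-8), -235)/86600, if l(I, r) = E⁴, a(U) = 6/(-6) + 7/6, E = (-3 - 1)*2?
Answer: 512/10825 ≈ 0.047298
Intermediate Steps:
E = -8 (E = -4*2 = -8)
a(U) = ⅙ (a(U) = 6*(-⅙) + 7*(⅙) = -1 + 7/6 = ⅙)
l(I, r) = 4096 (l(I, r) = (-8)⁴ = 4096)
l(a(-8), -235)/86600 = 4096/86600 = 4096*(1/86600) = 512/10825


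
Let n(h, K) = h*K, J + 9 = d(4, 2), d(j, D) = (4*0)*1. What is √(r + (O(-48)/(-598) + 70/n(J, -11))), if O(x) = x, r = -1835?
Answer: I*√178574705881/9867 ≈ 42.828*I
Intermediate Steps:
d(j, D) = 0 (d(j, D) = 0*1 = 0)
J = -9 (J = -9 + 0 = -9)
n(h, K) = K*h
√(r + (O(-48)/(-598) + 70/n(J, -11))) = √(-1835 + (-48/(-598) + 70/((-11*(-9))))) = √(-1835 + (-48*(-1/598) + 70/99)) = √(-1835 + (24/299 + 70*(1/99))) = √(-1835 + (24/299 + 70/99)) = √(-1835 + 23306/29601) = √(-54294529/29601) = I*√178574705881/9867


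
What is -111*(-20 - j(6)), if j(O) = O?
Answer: 2886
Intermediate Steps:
-111*(-20 - j(6)) = -111*(-20 - 1*6) = -111*(-20 - 6) = -111*(-26) = 2886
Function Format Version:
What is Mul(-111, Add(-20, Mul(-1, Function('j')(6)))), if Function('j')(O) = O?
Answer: 2886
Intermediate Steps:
Mul(-111, Add(-20, Mul(-1, Function('j')(6)))) = Mul(-111, Add(-20, Mul(-1, 6))) = Mul(-111, Add(-20, -6)) = Mul(-111, -26) = 2886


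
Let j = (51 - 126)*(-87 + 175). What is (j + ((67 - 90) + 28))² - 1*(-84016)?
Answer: 43578041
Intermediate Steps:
j = -6600 (j = -75*88 = -6600)
(j + ((67 - 90) + 28))² - 1*(-84016) = (-6600 + ((67 - 90) + 28))² - 1*(-84016) = (-6600 + (-23 + 28))² + 84016 = (-6600 + 5)² + 84016 = (-6595)² + 84016 = 43494025 + 84016 = 43578041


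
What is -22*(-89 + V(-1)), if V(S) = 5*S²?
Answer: 1848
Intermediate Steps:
-22*(-89 + V(-1)) = -22*(-89 + 5*(-1)²) = -22*(-89 + 5*1) = -22*(-89 + 5) = -22*(-84) = 1848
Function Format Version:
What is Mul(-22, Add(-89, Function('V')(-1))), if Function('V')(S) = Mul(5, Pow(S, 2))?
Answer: 1848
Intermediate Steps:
Mul(-22, Add(-89, Function('V')(-1))) = Mul(-22, Add(-89, Mul(5, Pow(-1, 2)))) = Mul(-22, Add(-89, Mul(5, 1))) = Mul(-22, Add(-89, 5)) = Mul(-22, -84) = 1848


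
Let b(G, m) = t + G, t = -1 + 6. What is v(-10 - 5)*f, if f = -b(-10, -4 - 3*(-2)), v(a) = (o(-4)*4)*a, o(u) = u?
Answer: 1200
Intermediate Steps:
t = 5
b(G, m) = 5 + G
v(a) = -16*a (v(a) = (-4*4)*a = -16*a)
f = 5 (f = -(5 - 10) = -1*(-5) = 5)
v(-10 - 5)*f = -16*(-10 - 5)*5 = -16*(-15)*5 = 240*5 = 1200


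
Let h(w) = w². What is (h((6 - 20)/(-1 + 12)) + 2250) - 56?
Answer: 265670/121 ≈ 2195.6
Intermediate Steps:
(h((6 - 20)/(-1 + 12)) + 2250) - 56 = (((6 - 20)/(-1 + 12))² + 2250) - 56 = ((-14/11)² + 2250) - 56 = (196/121 + 2250) - 56 = 272446/121 - 56 = 265670/121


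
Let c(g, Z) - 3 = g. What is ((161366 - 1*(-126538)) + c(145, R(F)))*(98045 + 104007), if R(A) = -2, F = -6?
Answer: 58201482704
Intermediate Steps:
c(g, Z) = 3 + g
((161366 - 1*(-126538)) + c(145, R(F)))*(98045 + 104007) = ((161366 - 1*(-126538)) + (3 + 145))*(98045 + 104007) = ((161366 + 126538) + 148)*202052 = (287904 + 148)*202052 = 288052*202052 = 58201482704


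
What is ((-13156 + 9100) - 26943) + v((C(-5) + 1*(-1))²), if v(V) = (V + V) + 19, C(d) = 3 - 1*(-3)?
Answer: -30930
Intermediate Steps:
C(d) = 6 (C(d) = 3 + 3 = 6)
v(V) = 19 + 2*V (v(V) = 2*V + 19 = 19 + 2*V)
((-13156 + 9100) - 26943) + v((C(-5) + 1*(-1))²) = ((-13156 + 9100) - 26943) + (19 + 2*(6 + 1*(-1))²) = (-4056 - 26943) + (19 + 2*(6 - 1)²) = -30999 + (19 + 2*5²) = -30999 + (19 + 2*25) = -30999 + (19 + 50) = -30999 + 69 = -30930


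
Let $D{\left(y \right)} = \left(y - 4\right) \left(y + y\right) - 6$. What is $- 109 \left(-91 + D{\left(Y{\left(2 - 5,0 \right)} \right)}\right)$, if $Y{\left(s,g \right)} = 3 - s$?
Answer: $7957$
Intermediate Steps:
$D{\left(y \right)} = -6 + 2 y \left(-4 + y\right)$ ($D{\left(y \right)} = \left(-4 + y\right) 2 y - 6 = 2 y \left(-4 + y\right) - 6 = -6 + 2 y \left(-4 + y\right)$)
$- 109 \left(-91 + D{\left(Y{\left(2 - 5,0 \right)} \right)}\right) = - 109 \left(-91 - \left(6 - 2 \left(3 - \left(2 - 5\right)\right)^{2} + 8 \left(3 - \left(2 - 5\right)\right)\right)\right) = - 109 \left(-91 - \left(6 - 2 \left(3 - -3\right)^{2} + 8 \left(3 - -3\right)\right)\right) = - 109 \left(-91 - \left(6 - 2 \left(3 + 3\right)^{2} + 8 \left(3 + 3\right)\right)\right) = - 109 \left(-91 - \left(54 - 72\right)\right) = - 109 \left(-91 - -18\right) = - 109 \left(-91 + 18\right) = \left(-109\right) \left(-73\right) = 7957$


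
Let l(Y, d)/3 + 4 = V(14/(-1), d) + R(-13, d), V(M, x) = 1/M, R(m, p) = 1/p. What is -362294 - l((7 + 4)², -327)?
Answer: -552841991/1526 ≈ -3.6228e+5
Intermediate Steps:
l(Y, d) = -171/14 + 3/d (l(Y, d) = -12 + 3*(1/(14/(-1)) + 1/d) = -12 + 3*(1/(14*(-1)) + 1/d) = -12 + 3*(1/(-14) + 1/d) = -12 + 3*(-1/14 + 1/d) = -12 + (-3/14 + 3/d) = -171/14 + 3/d)
-362294 - l((7 + 4)², -327) = -362294 - (-171/14 + 3/(-327)) = -362294 - (-171/14 + 3*(-1/327)) = -362294 - (-171/14 - 1/109) = -362294 - 1*(-18653/1526) = -362294 + 18653/1526 = -552841991/1526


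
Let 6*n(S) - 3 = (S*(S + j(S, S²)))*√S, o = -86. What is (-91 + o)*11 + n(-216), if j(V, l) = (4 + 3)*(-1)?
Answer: -3893/2 + 48168*I*√6 ≈ -1946.5 + 1.1799e+5*I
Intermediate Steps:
j(V, l) = -7 (j(V, l) = 7*(-1) = -7)
n(S) = ½ + S^(3/2)*(-7 + S)/6 (n(S) = ½ + ((S*(S - 7))*√S)/6 = ½ + ((S*(-7 + S))*√S)/6 = ½ + (S^(3/2)*(-7 + S))/6 = ½ + S^(3/2)*(-7 + S)/6)
(-91 + o)*11 + n(-216) = (-91 - 86)*11 + (½ - (-1512)*I*√6 + (-216)^(5/2)/6) = -177*11 + (½ - (-1512)*I*√6 + (279936*I*√6)/6) = -1947 + (½ + 1512*I*√6 + 46656*I*√6) = -1947 + (½ + 48168*I*√6) = -3893/2 + 48168*I*√6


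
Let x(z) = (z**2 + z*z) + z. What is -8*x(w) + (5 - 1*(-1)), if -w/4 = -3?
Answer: -2394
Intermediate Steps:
w = 12 (w = -4*(-3) = 12)
x(z) = z + 2*z**2 (x(z) = (z**2 + z**2) + z = 2*z**2 + z = z + 2*z**2)
-8*x(w) + (5 - 1*(-1)) = -96*(1 + 2*12) + (5 - 1*(-1)) = -96*(1 + 24) + (5 + 1) = -96*25 + 6 = -8*300 + 6 = -2400 + 6 = -2394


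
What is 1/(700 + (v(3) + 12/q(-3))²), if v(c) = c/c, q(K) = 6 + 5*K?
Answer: 9/6301 ≈ 0.0014283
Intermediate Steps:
v(c) = 1
1/(700 + (v(3) + 12/q(-3))²) = 1/(700 + (1 + 12/(6 + 5*(-3)))²) = 1/(700 + (1 + 12/(6 - 15))²) = 1/(700 + (1 + 12/(-9))²) = 1/(700 + (1 + 12*(-⅑))²) = 1/(700 + (1 - 4/3)²) = 1/(700 + (-⅓)²) = 1/(700 + ⅑) = 1/(6301/9) = 9/6301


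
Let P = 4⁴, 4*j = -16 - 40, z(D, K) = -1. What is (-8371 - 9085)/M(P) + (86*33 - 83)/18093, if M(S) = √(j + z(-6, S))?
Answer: 2755/18093 + 17456*I*√15/15 ≈ 0.15227 + 4507.1*I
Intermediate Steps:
j = -14 (j = (-16 - 40)/4 = (¼)*(-56) = -14)
P = 256
M(S) = I*√15 (M(S) = √(-14 - 1) = √(-15) = I*√15)
(-8371 - 9085)/M(P) + (86*33 - 83)/18093 = (-8371 - 9085)/((I*√15)) + (86*33 - 83)/18093 = -(-17456)*I*√15/15 + (2838 - 83)*(1/18093) = 17456*I*√15/15 + 2755*(1/18093) = 17456*I*√15/15 + 2755/18093 = 2755/18093 + 17456*I*√15/15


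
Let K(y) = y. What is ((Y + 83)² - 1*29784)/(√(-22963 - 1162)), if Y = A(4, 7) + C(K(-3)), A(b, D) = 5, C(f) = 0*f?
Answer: 4408*I*√965/965 ≈ 141.9*I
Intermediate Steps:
C(f) = 0
Y = 5 (Y = 5 + 0 = 5)
((Y + 83)² - 1*29784)/(√(-22963 - 1162)) = ((5 + 83)² - 1*29784)/(√(-22963 - 1162)) = (88² - 29784)/(√(-24125)) = (7744 - 29784)/((5*I*√965)) = -(-4408)*I*√965/965 = 4408*I*√965/965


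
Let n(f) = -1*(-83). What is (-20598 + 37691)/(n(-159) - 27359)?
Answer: -17093/27276 ≈ -0.62667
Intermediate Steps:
n(f) = 83
(-20598 + 37691)/(n(-159) - 27359) = (-20598 + 37691)/(83 - 27359) = 17093/(-27276) = 17093*(-1/27276) = -17093/27276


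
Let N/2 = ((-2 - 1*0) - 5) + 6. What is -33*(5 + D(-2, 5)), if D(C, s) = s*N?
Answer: 165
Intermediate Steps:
N = -2 (N = 2*(((-2 - 1*0) - 5) + 6) = 2*(((-2 + 0) - 5) + 6) = 2*((-2 - 5) + 6) = 2*(-7 + 6) = 2*(-1) = -2)
D(C, s) = -2*s (D(C, s) = s*(-2) = -2*s)
-33*(5 + D(-2, 5)) = -33*(5 - 2*5) = -33*(5 - 10) = -33*(-5) = 165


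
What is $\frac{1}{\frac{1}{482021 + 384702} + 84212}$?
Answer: $\frac{866723}{72988477277} \approx 1.1875 \cdot 10^{-5}$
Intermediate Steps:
$\frac{1}{\frac{1}{482021 + 384702} + 84212} = \frac{1}{\frac{1}{866723} + 84212} = \frac{1}{\frac{72988477277}{866723}} = \frac{866723}{72988477277}$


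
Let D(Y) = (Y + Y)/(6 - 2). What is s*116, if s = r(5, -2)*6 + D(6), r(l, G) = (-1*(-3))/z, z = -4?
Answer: -174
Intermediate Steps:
D(Y) = Y/2 (D(Y) = (2*Y)/4 = (2*Y)*(¼) = Y/2)
r(l, G) = -¾ (r(l, G) = -1*(-3)/(-4) = 3*(-¼) = -¾)
s = -3/2 (s = -¾*6 + (½)*6 = -9/2 + 3 = -3/2 ≈ -1.5000)
s*116 = -3/2*116 = -174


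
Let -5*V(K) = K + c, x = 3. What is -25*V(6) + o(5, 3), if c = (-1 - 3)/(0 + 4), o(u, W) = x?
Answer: 28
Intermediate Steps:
o(u, W) = 3
c = -1 (c = -4/4 = -4*¼ = -1)
V(K) = ⅕ - K/5 (V(K) = -(K - 1)/5 = -(-1 + K)/5 = ⅕ - K/5)
-25*V(6) + o(5, 3) = -25*(⅕ - ⅕*6) + 3 = -25*(⅕ - 6/5) + 3 = -25*(-1) + 3 = 25 + 3 = 28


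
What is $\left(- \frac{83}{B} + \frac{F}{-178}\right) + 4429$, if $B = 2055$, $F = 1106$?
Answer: $\frac{808898153}{182895} \approx 4422.8$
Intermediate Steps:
$\left(- \frac{83}{B} + \frac{F}{-178}\right) + 4429 = \left(- \frac{83}{2055} + \frac{1106}{-178}\right) + 4429 = \left(\left(-83\right) \frac{1}{2055} + 1106 \left(- \frac{1}{178}\right)\right) + 4429 = \left(- \frac{83}{2055} - \frac{553}{89}\right) + 4429 = - \frac{1143802}{182895} + 4429 = \frac{808898153}{182895}$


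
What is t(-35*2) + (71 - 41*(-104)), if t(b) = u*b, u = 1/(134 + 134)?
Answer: 580855/134 ≈ 4334.7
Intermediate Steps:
u = 1/268 ≈ 0.0037313
t(b) = b/268
t(-35*2) + (71 - 41*(-104)) = (-35*2)/268 + (71 - 41*(-104)) = (1/268)*(-70) + (71 + 4264) = -35/134 + 4335 = 580855/134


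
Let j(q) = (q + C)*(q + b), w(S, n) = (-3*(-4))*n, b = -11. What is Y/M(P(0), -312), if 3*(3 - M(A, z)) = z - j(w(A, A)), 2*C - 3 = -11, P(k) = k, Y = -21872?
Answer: -65616/365 ≈ -179.77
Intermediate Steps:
C = -4 (C = 3/2 + (½)*(-11) = 3/2 - 11/2 = -4)
w(S, n) = 12*n
j(q) = (-11 + q)*(-4 + q) (j(q) = (q - 4)*(q - 11) = (-4 + q)*(-11 + q) = (-11 + q)*(-4 + q))
M(A, z) = 53/3 - 60*A + 48*A² - z/3 (M(A, z) = 3 - (z - (44 + (12*A)² - 180*A))/3 = 3 - (z - (44 + 144*A² - 180*A))/3 = 3 - (z - (44 - 180*A + 144*A²))/3 = 3 - (z + (-44 - 144*A² + 180*A))/3 = 3 - (-44 + z - 144*A² + 180*A)/3 = 3 + (44/3 - 60*A + 48*A² - z/3) = 53/3 - 60*A + 48*A² - z/3)
Y/M(P(0), -312) = -21872/(53/3 - 60*0 + 48*0² - ⅓*(-312)) = -21872/(53/3 + 0 + 48*0 + 104) = -21872/(53/3 + 0 + 0 + 104) = -21872/365/3 = -21872*3/365 = -65616/365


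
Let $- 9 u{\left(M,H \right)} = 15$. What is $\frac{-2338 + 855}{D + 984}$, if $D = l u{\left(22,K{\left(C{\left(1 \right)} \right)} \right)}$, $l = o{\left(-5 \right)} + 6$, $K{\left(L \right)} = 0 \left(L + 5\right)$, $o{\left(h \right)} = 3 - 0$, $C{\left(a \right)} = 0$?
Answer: $- \frac{1483}{969} \approx -1.5304$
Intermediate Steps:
$o{\left(h \right)} = 3$ ($o{\left(h \right)} = 3 + 0 = 3$)
$K{\left(L \right)} = 0$ ($K{\left(L \right)} = 0 \left(5 + L\right) = 0$)
$u{\left(M,H \right)} = - \frac{5}{3}$ ($u{\left(M,H \right)} = \left(- \frac{1}{9}\right) 15 = - \frac{5}{3}$)
$l = 9$ ($l = 3 + 6 = 9$)
$D = -15$ ($D = 9 \left(- \frac{5}{3}\right) = -15$)
$\frac{-2338 + 855}{D + 984} = \frac{-2338 + 855}{-15 + 984} = - \frac{1483}{969}$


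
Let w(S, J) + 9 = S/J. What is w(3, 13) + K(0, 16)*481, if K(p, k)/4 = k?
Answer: 400078/13 ≈ 30775.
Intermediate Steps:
K(p, k) = 4*k
w(S, J) = -9 + S/J
w(3, 13) + K(0, 16)*481 = (-9 + 3/13) + (4*16)*481 = (-9 + 3*(1/13)) + 64*481 = (-9 + 3/13) + 30784 = -114/13 + 30784 = 400078/13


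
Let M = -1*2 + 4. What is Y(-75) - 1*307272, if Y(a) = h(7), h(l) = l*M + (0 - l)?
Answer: -307265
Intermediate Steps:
M = 2 (M = -2 + 4 = 2)
h(l) = l (h(l) = l*2 + (0 - l) = 2*l - l = l)
Y(a) = 7
Y(-75) - 1*307272 = 7 - 1*307272 = 7 - 307272 = -307265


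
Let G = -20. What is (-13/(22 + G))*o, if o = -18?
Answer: 117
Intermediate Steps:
(-13/(22 + G))*o = -13/(22 - 20)*(-18) = -13/2*(-18) = 117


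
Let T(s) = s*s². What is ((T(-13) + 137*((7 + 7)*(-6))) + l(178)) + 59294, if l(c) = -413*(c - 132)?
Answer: 26591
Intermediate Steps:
T(s) = s³
l(c) = 54516 - 413*c (l(c) = -413*(-132 + c) = 54516 - 413*c)
((T(-13) + 137*((7 + 7)*(-6))) + l(178)) + 59294 = (((-13)³ + 137*((7 + 7)*(-6))) + (54516 - 413*178)) + 59294 = ((-2197 + 137*(14*(-6))) + (54516 - 73514)) + 59294 = ((-2197 + 137*(-84)) - 18998) + 59294 = ((-2197 - 11508) - 18998) + 59294 = (-13705 - 18998) + 59294 = -32703 + 59294 = 26591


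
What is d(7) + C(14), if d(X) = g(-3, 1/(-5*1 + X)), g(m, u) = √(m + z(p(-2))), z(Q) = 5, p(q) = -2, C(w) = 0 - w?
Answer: -14 + √2 ≈ -12.586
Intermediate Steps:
C(w) = -w
g(m, u) = √(5 + m) (g(m, u) = √(m + 5) = √(5 + m))
d(X) = √2 (d(X) = √(5 - 3) = √2)
d(7) + C(14) = √2 - 1*14 = √2 - 14 = -14 + √2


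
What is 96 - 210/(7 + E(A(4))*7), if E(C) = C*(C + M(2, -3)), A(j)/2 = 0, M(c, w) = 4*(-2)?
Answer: 66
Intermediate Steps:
M(c, w) = -8
A(j) = 0 (A(j) = 2*0 = 0)
E(C) = C*(-8 + C) (E(C) = C*(C - 8) = C*(-8 + C))
96 - 210/(7 + E(A(4))*7) = 96 - 210/(7 + (0*(-8 + 0))*7) = 96 - 210/(7 + (0*(-8))*7) = 96 - 210/(7 + 0*7) = 96 - 210/(7 + 0) = 96 - 210/7 = 96 - 210*⅐ = 96 - 30 = 66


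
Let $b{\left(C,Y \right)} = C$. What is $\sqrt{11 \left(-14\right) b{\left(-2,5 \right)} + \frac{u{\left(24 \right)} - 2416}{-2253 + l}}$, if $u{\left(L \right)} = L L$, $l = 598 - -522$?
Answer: $\frac{2 \sqrt{99365233}}{1133} \approx 17.596$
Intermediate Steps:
$l = 1120$ ($l = 598 + 522 = 1120$)
$u{\left(L \right)} = L^{2}$
$\sqrt{11 \left(-14\right) b{\left(-2,5 \right)} + \frac{u{\left(24 \right)} - 2416}{-2253 + l}} = \sqrt{11 \left(-14\right) \left(-2\right) + \frac{24^{2} - 2416}{-2253 + 1120}} = \sqrt{\left(-154\right) \left(-2\right) + \frac{576 - 2416}{-1133}} = \sqrt{308 - - \frac{1840}{1133}} = \sqrt{308 + \frac{1840}{1133}} = \sqrt{\frac{350804}{1133}} = \frac{2 \sqrt{99365233}}{1133}$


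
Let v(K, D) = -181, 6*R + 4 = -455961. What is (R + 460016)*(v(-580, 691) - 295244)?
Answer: -226899300225/2 ≈ -1.1345e+11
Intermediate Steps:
R = -455965/6 (R = -⅔ + (⅙)*(-455961) = -⅔ - 151987/2 = -455965/6 ≈ -75994.)
(R + 460016)*(v(-580, 691) - 295244) = (-455965/6 + 460016)*(-181 - 295244) = (2304131/6)*(-295425) = -226899300225/2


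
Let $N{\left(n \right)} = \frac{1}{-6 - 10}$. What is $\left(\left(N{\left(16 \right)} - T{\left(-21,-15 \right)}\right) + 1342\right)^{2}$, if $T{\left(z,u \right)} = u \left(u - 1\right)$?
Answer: $\frac{310852161}{256} \approx 1.2143 \cdot 10^{6}$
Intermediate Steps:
$T{\left(z,u \right)} = u \left(-1 + u\right)$
$N{\left(n \right)} = - \frac{1}{16}$ ($N{\left(n \right)} = \frac{1}{-16} = - \frac{1}{16}$)
$\left(\left(N{\left(16 \right)} - T{\left(-21,-15 \right)}\right) + 1342\right)^{2} = \left(\left(- \frac{1}{16} - - 15 \left(-1 - 15\right)\right) + 1342\right)^{2} = \left(\left(- \frac{1}{16} - \left(-15\right) \left(-16\right)\right) + 1342\right)^{2} = \left(\left(- \frac{1}{16} - 240\right) + 1342\right)^{2} = \left(- \frac{3841}{16} + 1342\right)^{2} = \left(\frac{17631}{16}\right)^{2} = \frac{310852161}{256}$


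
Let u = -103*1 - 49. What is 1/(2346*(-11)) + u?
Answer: -3922513/25806 ≈ -152.00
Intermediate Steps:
u = -152 (u = -103 - 49 = -152)
1/(2346*(-11)) + u = 1/(2346*(-11)) - 152 = 1/(-25806) - 152 = -1/25806 - 152 = -3922513/25806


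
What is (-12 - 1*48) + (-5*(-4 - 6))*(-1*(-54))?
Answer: 2640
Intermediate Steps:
(-12 - 1*48) + (-5*(-4 - 6))*(-1*(-54)) = (-12 - 48) - 5*(-10)*54 = -60 + 50*54 = -60 + 2700 = 2640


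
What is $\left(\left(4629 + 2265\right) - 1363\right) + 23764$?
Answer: $29295$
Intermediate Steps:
$\left(\left(4629 + 2265\right) - 1363\right) + 23764 = \left(6894 - 1363\right) + 23764 = 5531 + 23764 = 29295$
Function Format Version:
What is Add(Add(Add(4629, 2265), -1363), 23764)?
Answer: 29295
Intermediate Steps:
Add(Add(Add(4629, 2265), -1363), 23764) = Add(Add(6894, -1363), 23764) = Add(5531, 23764) = 29295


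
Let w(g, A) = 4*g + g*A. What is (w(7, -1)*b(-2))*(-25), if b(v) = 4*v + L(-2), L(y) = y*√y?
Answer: 4200 + 1050*I*√2 ≈ 4200.0 + 1484.9*I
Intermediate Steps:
w(g, A) = 4*g + A*g
L(y) = y^(3/2)
b(v) = 4*v - 2*I*√2 (b(v) = 4*v + (-2)^(3/2) = 4*v - 2*I*√2)
(w(7, -1)*b(-2))*(-25) = ((7*(4 - 1))*(4*(-2) - 2*I*√2))*(-25) = ((7*3)*(-8 - 2*I*√2))*(-25) = (21*(-8 - 2*I*√2))*(-25) = (-168 - 42*I*√2)*(-25) = 4200 + 1050*I*√2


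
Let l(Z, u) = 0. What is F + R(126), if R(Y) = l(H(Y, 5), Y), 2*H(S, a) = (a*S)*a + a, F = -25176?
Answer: -25176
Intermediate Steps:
H(S, a) = a/2 + S*a²/2 (H(S, a) = ((a*S)*a + a)/2 = ((S*a)*a + a)/2 = (S*a² + a)/2 = (a + S*a²)/2 = a/2 + S*a²/2)
R(Y) = 0
F + R(126) = -25176 + 0 = -25176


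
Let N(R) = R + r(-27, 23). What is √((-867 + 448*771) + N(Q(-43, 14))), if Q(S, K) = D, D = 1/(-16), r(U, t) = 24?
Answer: 7*√112511/4 ≈ 587.00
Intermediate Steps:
D = -1/16 ≈ -0.062500
Q(S, K) = -1/16
N(R) = 24 + R (N(R) = R + 24 = 24 + R)
√((-867 + 448*771) + N(Q(-43, 14))) = √((-867 + 448*771) + (24 - 1/16)) = √((-867 + 345408) + 383/16) = √(344541 + 383/16) = √(5513039/16) = 7*√112511/4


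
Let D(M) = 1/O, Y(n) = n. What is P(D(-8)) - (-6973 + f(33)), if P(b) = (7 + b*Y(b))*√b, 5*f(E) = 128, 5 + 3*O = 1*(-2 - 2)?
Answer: 34737/5 + 64*I*√3/27 ≈ 6947.4 + 4.1056*I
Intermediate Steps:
O = -3 (O = -5/3 + (1*(-2 - 2))/3 = -5/3 + (1*(-4))/3 = -5/3 + (⅓)*(-4) = -5/3 - 4/3 = -3)
f(E) = 128/5 (f(E) = (⅕)*128 = 128/5)
D(M) = -⅓ (D(M) = 1/(-3) = -⅓)
P(b) = √b*(7 + b²) (P(b) = (7 + b*b)*√b = (7 + b²)*√b = √b*(7 + b²))
P(D(-8)) - (-6973 + f(33)) = √(-⅓)*(7 + (-⅓)²) - (-6973 + 128/5) = (I*√3/3)*(7 + ⅑) - 1*(-34737/5) = (I*√3/3)*(64/9) + 34737/5 = 64*I*√3/27 + 34737/5 = 34737/5 + 64*I*√3/27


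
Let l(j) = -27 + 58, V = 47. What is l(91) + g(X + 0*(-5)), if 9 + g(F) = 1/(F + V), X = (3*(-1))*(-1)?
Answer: 1101/50 ≈ 22.020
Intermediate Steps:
X = 3 (X = -3*(-1) = 3)
l(j) = 31
g(F) = -9 + 1/(47 + F) (g(F) = -9 + 1/(F + 47) = -9 + 1/(47 + F))
l(91) + g(X + 0*(-5)) = 31 + (-422 - 9*(3 + 0*(-5)))/(47 + (3 + 0*(-5))) = 31 + (-422 - 9*(3 + 0))/(47 + (3 + 0)) = 31 + (-422 - 9*3)/(47 + 3) = 31 + (-422 - 27)/50 = 31 + (1/50)*(-449) = 31 - 449/50 = 1101/50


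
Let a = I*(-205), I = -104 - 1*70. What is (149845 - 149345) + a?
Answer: 36170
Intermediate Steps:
I = -174 (I = -104 - 70 = -174)
a = 35670 (a = -174*(-205) = 35670)
(149845 - 149345) + a = (149845 - 149345) + 35670 = 500 + 35670 = 36170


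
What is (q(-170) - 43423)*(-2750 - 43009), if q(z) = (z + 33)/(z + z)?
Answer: 675571370397/340 ≈ 1.9870e+9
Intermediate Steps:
q(z) = (33 + z)/(2*z) (q(z) = (33 + z)/((2*z)) = (33 + z)*(1/(2*z)) = (33 + z)/(2*z))
(q(-170) - 43423)*(-2750 - 43009) = ((1/2)*(33 - 170)/(-170) - 43423)*(-2750 - 43009) = ((1/2)*(-1/170)*(-137) - 43423)*(-45759) = (137/340 - 43423)*(-45759) = -14763683/340*(-45759) = 675571370397/340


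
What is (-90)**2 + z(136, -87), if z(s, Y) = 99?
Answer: 8199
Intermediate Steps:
(-90)**2 + z(136, -87) = (-90)**2 + 99 = 8100 + 99 = 8199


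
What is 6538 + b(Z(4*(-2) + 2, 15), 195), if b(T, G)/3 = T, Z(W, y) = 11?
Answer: 6571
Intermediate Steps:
b(T, G) = 3*T
6538 + b(Z(4*(-2) + 2, 15), 195) = 6538 + 3*11 = 6538 + 33 = 6571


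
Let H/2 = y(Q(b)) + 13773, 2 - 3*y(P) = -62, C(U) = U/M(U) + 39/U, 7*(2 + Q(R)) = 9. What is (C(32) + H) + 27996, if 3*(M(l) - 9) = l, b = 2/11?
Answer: 314847671/5664 ≈ 55588.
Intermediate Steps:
b = 2/11 (b = 2*(1/11) = 2/11 ≈ 0.18182)
M(l) = 9 + l/3
Q(R) = -5/7 (Q(R) = -2 + (⅐)*9 = -2 + 9/7 = -5/7)
C(U) = 39/U + U/(9 + U/3) (C(U) = U/(9 + U/3) + 39/U = 39/U + U/(9 + U/3))
y(P) = 64/3 (y(P) = ⅔ - ⅓*(-62) = ⅔ + 62/3 = 64/3)
H = 82766/3 (H = 2*(64/3 + 13773) = 2*(41383/3) = 82766/3 ≈ 27589.)
(C(32) + H) + 27996 = (3*(351 + 32² + 13*32)/(32*(27 + 32)) + 82766/3) + 27996 = (3*(1/32)*(351 + 1024 + 416)/59 + 82766/3) + 27996 = (3*(1/32)*(1/59)*1791 + 82766/3) + 27996 = (5373/1888 + 82766/3) + 27996 = 156278327/5664 + 27996 = 314847671/5664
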